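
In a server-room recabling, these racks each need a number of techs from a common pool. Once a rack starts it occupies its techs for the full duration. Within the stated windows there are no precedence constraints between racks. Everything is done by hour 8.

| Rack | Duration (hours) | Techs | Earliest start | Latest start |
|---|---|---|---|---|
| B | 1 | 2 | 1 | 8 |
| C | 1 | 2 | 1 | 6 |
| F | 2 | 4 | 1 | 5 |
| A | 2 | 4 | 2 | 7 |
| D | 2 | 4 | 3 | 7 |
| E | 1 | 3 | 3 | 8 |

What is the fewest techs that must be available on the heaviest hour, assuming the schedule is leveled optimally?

4

Early-start (B@1, C@1, F@1, A@2, D@3, E@3) gives peak 11: h1:8  h2:8  h3:11  h4:4  h5:0  h6:0  h7:0  h8:0.
Shift F→2, A→4, D→6, E→8.
Schedule B@1, C@1, F@2, A@4, D@6, E@8: h1:4  h2:4  h3:4  h4:4  h5:4  h6:4  h7:4  h8:3 — peak 4.
Total tech-hours = 31 over 8 hours ⇒ peak ≥ ⌈31/8⌉ = 4, so 4 is optimal.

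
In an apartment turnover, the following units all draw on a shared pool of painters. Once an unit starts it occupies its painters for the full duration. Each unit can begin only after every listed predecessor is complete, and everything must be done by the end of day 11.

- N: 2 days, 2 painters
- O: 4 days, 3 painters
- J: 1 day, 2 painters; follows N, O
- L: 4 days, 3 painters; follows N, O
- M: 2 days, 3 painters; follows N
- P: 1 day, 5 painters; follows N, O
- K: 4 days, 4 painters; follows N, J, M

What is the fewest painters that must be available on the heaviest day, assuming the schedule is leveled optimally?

7

Early-start (N@1, O@1, J@5, L@5, M@3, P@5, K@6) gives peak 10: d1:5  d2:5  d3:6  d4:6  d5:10  d6:7  d7:7  d8:7  d9:4  d10:0  d11:0.
Shift P→10.
Schedule N@1, O@1, J@5, L@5, M@3, P@10, K@6: d1:5  d2:5  d3:6  d4:6  d5:5  d6:7  d7:7  d8:7  d9:4  d10:5  d11:0 — peak 7.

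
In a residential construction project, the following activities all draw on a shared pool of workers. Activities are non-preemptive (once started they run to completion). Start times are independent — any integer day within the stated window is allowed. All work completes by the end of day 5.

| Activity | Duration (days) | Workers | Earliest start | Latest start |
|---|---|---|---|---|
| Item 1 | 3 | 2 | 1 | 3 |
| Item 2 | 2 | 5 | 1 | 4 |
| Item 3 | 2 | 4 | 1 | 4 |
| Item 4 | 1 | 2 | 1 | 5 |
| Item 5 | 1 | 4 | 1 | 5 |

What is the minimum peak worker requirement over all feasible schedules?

Early-start (Item 1@1, Item 2@1, Item 3@1, Item 4@1, Item 5@1) gives peak 17: d1:17  d2:11  d3:2  d4:0  d5:0.
Shift Item 3→3, Item 4→4, Item 5→5.
Schedule Item 1@1, Item 2@1, Item 3@3, Item 4@4, Item 5@5: d1:7  d2:7  d3:6  d4:6  d5:4 — peak 7.

7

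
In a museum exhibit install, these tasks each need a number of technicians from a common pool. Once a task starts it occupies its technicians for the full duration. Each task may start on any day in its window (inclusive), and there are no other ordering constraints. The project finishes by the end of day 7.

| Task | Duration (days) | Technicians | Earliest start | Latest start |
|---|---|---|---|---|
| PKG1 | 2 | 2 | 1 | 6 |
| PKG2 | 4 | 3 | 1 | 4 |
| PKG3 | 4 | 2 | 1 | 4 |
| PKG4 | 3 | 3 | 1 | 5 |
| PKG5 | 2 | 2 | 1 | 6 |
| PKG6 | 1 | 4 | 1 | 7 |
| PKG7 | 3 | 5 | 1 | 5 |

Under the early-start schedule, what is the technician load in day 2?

17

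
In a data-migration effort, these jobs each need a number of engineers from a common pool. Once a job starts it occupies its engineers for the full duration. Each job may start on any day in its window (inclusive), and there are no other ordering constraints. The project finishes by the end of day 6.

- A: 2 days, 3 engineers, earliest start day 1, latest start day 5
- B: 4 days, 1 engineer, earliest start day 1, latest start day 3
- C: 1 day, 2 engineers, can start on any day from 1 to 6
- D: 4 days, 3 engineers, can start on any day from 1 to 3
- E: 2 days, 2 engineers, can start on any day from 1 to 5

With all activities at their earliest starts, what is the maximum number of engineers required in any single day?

11

Early-start schedule: A@1, B@1, C@1, D@1, E@1.
Load per day: day 1: 11, day 2: 9, day 3: 4, day 4: 4, day 5: 0, day 6: 0.
Peak is 11.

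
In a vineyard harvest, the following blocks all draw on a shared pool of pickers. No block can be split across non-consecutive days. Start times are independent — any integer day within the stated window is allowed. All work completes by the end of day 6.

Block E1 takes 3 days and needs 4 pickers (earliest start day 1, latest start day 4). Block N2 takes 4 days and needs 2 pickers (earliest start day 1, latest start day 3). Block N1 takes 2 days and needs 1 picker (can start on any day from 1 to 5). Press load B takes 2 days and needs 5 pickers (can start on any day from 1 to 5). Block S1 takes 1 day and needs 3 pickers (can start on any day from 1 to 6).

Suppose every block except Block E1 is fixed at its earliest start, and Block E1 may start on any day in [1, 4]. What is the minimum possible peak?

Block E1@1: d1:15  d2:12  d3:6  d4:2  d5:0  d6:0 → peak 15
Block E1@2: d1:11  d2:12  d3:6  d4:6  d5:0  d6:0 → peak 12
Block E1@3: d1:11  d2:8  d3:6  d4:6  d5:4  d6:0 → peak 11
Block E1@4: d1:11  d2:8  d3:2  d4:6  d5:4  d6:4 → peak 11
Best is Block E1@3, peak 11.

11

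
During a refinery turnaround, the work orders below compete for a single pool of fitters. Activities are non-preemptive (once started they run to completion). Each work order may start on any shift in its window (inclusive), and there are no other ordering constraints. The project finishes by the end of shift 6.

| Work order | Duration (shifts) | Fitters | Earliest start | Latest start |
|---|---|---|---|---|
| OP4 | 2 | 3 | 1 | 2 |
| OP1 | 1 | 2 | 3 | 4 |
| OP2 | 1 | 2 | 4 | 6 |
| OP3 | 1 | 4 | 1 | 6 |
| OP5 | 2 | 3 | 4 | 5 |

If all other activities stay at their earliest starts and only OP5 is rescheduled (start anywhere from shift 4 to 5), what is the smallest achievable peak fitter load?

OP5@4: s1:7  s2:3  s3:2  s4:5  s5:3  s6:0 → peak 7
OP5@5: s1:7  s2:3  s3:2  s4:2  s5:3  s6:3 → peak 7
Best is OP5@4, peak 7.

7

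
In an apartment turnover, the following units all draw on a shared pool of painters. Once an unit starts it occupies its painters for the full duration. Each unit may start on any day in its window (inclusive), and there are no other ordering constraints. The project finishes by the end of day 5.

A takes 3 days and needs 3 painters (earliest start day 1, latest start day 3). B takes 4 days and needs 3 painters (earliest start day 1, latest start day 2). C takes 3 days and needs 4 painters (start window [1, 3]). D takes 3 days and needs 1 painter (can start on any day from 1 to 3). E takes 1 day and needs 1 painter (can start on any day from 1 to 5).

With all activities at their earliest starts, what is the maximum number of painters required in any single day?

12

Early-start schedule: A@1, B@1, C@1, D@1, E@1.
Load per day: day 1: 12, day 2: 11, day 3: 11, day 4: 3, day 5: 0.
Peak is 12.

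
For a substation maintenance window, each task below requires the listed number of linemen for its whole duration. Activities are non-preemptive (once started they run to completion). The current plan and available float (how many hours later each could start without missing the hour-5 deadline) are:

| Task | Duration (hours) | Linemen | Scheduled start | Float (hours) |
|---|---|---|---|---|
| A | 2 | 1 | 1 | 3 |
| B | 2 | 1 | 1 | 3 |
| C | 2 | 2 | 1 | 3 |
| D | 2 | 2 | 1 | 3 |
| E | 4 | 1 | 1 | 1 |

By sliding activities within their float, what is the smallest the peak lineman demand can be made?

4

Early-start (A@1, B@1, C@1, D@1, E@1) gives peak 7: h1:7  h2:7  h3:1  h4:1  h5:0.
Shift B→3, D→3.
Schedule A@1, B@3, C@1, D@3, E@1: h1:4  h2:4  h3:4  h4:4  h5:0 — peak 4.
Total lineman-hours = 16 over 5 hours ⇒ peak ≥ ⌈16/5⌉ = 4, so 4 is optimal.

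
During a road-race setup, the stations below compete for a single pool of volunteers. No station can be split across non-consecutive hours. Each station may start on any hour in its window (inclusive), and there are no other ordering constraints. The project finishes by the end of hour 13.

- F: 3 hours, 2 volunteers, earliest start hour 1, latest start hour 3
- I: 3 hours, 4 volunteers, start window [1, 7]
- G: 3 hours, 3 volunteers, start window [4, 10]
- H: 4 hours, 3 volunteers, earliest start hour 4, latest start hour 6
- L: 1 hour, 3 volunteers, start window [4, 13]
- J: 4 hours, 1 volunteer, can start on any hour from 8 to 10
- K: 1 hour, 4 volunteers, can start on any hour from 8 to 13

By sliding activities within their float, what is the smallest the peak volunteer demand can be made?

6

Early-start (F@1, I@1, G@4, H@4, L@4, J@8, K@8) gives peak 9: h1:6  h2:6  h3:6  h4:9  h5:6  h6:6  h7:3  h8:5  h9:1  h10:1  h11:1  h12:0  h13:0.
Shift L→7.
Schedule F@1, I@1, G@4, H@4, L@7, J@8, K@8: h1:6  h2:6  h3:6  h4:6  h5:6  h6:6  h7:6  h8:5  h9:1  h10:1  h11:1  h12:0  h13:0 — peak 6.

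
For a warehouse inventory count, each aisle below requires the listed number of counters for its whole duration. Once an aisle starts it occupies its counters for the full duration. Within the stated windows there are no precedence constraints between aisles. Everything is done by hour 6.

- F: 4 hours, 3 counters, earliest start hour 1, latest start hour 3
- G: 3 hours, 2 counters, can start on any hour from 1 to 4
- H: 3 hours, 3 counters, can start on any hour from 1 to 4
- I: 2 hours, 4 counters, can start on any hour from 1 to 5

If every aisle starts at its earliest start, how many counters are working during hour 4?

3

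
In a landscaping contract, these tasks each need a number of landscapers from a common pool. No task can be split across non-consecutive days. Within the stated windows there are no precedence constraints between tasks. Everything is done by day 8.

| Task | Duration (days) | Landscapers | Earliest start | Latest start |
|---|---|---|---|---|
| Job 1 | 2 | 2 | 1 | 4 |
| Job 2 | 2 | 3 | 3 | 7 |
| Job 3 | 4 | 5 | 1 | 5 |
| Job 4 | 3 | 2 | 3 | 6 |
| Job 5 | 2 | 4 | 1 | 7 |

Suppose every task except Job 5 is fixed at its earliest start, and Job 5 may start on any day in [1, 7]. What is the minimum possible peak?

10

Job 5@1: d1:11  d2:11  d3:10  d4:10  d5:2  d6:0  d7:0  d8:0 → peak 11
Job 5@2: d1:7  d2:11  d3:14  d4:10  d5:2  d6:0  d7:0  d8:0 → peak 14
Job 5@3: d1:7  d2:7  d3:14  d4:14  d5:2  d6:0  d7:0  d8:0 → peak 14
Job 5@4: d1:7  d2:7  d3:10  d4:14  d5:6  d6:0  d7:0  d8:0 → peak 14
Job 5@5: d1:7  d2:7  d3:10  d4:10  d5:6  d6:4  d7:0  d8:0 → peak 10
Job 5@6: d1:7  d2:7  d3:10  d4:10  d5:2  d6:4  d7:4  d8:0 → peak 10
Job 5@7: d1:7  d2:7  d3:10  d4:10  d5:2  d6:0  d7:4  d8:4 → peak 10
Best is Job 5@5, peak 10.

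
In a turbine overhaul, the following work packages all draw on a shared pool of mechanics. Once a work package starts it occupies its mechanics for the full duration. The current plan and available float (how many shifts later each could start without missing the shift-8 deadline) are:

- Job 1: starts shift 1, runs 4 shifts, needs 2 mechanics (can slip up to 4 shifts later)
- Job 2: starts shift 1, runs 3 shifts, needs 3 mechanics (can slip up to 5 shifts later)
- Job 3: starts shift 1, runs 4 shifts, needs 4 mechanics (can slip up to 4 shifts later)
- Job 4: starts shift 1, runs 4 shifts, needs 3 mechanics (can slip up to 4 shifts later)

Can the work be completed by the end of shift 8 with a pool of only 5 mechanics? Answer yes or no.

no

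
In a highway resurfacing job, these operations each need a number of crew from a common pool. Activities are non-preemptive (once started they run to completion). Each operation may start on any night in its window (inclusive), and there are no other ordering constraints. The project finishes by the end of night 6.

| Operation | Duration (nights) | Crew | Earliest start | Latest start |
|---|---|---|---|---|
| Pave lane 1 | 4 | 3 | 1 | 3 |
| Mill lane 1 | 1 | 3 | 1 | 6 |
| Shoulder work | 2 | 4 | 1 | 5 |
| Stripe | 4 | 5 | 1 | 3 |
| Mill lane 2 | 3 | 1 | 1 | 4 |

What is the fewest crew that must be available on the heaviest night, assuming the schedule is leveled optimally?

9

Early-start (Pave lane 1@1, Mill lane 1@1, Shoulder work@1, Stripe@1, Mill lane 2@1) gives peak 16: n1:16  n2:13  n3:9  n4:8  n5:0  n6:0.
Shift Shoulder work→5, Stripe→2.
Schedule Pave lane 1@1, Mill lane 1@1, Shoulder work@5, Stripe@2, Mill lane 2@1: n1:7  n2:9  n3:9  n4:8  n5:9  n6:4 — peak 9.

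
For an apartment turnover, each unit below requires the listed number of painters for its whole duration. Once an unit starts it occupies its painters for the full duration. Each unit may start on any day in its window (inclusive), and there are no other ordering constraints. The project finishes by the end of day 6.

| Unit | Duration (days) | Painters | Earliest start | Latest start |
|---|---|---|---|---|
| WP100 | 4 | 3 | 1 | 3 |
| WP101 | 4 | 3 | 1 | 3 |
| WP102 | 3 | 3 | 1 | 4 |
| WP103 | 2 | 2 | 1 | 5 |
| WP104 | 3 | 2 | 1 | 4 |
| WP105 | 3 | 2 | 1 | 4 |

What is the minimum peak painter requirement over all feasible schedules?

10

Early-start (WP100@1, WP101@1, WP102@1, WP103@1, WP104@1, WP105@1) gives peak 15: d1:15  d2:15  d3:13  d4:6  d5:0  d6:0.
Shift WP103→5, WP104→4, WP105→4.
Schedule WP100@1, WP101@1, WP102@1, WP103@5, WP104@4, WP105@4: d1:9  d2:9  d3:9  d4:10  d5:6  d6:6 — peak 10.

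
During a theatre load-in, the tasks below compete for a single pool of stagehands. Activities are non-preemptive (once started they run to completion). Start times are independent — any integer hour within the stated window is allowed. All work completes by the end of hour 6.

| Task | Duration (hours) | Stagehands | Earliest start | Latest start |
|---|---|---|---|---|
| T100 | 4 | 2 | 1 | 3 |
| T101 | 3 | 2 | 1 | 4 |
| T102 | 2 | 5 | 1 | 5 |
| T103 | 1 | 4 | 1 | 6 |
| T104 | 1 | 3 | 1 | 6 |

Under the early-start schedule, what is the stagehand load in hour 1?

At early start, hour 1 has: T100, T101, T102, T103, T104.
Demand: 2 + 2 + 5 + 4 + 3 = 16.

16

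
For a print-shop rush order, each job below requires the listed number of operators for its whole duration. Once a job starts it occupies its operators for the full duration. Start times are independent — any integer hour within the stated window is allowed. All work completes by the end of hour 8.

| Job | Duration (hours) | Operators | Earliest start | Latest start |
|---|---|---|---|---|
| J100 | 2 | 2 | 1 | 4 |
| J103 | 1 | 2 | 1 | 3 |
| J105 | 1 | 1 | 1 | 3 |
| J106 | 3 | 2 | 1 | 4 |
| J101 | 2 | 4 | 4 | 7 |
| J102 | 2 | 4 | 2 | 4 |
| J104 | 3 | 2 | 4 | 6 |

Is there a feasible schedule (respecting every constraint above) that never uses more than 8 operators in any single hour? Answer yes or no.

Schedule J100@1, J103@1, J105@1, J106@2, J101@5, J102@3, J104@5: h1:5  h2:4  h3:6  h4:6  h5:6  h6:6  h7:2  h8:0 — peak 6 ≤ 8.

yes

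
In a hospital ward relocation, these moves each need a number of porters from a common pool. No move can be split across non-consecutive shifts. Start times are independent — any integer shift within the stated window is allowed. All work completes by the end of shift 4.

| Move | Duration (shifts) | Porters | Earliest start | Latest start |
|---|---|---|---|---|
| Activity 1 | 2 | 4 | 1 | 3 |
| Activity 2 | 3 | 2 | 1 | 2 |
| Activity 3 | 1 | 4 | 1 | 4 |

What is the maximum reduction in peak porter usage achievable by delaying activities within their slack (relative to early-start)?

4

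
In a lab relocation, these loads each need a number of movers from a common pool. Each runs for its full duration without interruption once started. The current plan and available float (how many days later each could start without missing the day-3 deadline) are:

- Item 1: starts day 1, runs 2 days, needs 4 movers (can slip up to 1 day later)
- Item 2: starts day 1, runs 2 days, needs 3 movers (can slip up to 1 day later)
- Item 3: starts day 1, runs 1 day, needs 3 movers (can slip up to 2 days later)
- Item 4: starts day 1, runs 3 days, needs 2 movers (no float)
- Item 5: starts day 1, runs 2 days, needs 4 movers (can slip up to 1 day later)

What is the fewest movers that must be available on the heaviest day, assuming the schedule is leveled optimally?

Early-start (Item 1@1, Item 2@1, Item 3@1, Item 4@1, Item 5@1) gives peak 16: d1:16  d2:13  d3:2.
Shift Item 5→2.
Schedule Item 1@1, Item 2@1, Item 3@1, Item 4@1, Item 5@2: d1:12  d2:13  d3:6 — peak 13.
No arrangement of the 24 feasible schedules does better.

13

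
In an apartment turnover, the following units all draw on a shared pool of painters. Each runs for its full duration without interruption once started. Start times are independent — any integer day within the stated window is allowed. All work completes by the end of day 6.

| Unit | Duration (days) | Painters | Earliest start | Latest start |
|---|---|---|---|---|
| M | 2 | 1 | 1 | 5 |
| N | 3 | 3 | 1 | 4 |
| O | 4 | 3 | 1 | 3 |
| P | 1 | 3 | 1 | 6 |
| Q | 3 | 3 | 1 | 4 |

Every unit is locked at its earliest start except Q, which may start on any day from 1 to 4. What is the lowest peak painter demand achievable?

Q@1: d1:13  d2:10  d3:9  d4:3  d5:0  d6:0 → peak 13
Q@2: d1:10  d2:10  d3:9  d4:6  d5:0  d6:0 → peak 10
Q@3: d1:10  d2:7  d3:9  d4:6  d5:3  d6:0 → peak 10
Q@4: d1:10  d2:7  d3:6  d4:6  d5:3  d6:3 → peak 10
Best is Q@2, peak 10.

10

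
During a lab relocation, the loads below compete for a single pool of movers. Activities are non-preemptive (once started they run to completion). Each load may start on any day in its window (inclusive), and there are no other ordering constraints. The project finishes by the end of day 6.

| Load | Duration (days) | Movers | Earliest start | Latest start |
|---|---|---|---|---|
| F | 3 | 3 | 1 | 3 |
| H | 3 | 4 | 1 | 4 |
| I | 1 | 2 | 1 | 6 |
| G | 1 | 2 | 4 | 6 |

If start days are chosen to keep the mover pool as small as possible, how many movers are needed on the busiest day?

Early-start (F@1, H@1, I@1, G@4) gives peak 9: d1:9  d2:7  d3:7  d4:2  d5:0  d6:0.
Shift H→4.
Schedule F@1, H@4, I@1, G@4: d1:5  d2:3  d3:3  d4:6  d5:4  d6:4 — peak 6.

6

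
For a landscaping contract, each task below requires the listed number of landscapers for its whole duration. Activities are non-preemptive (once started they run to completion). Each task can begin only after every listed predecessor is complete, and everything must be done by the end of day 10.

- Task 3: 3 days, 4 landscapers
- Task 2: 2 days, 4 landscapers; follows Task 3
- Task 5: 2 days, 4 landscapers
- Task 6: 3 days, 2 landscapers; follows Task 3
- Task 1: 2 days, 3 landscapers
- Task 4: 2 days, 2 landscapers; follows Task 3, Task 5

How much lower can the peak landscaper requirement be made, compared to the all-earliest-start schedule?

5

Early-start peak: d1:11  d2:11  d3:4  d4:8  d5:8  d6:2  d7:0  d8:0  d9:0  d10:0 ⇒ 11.
Leveled (Task 3@1, Task 2@4, Task 5@6, Task 6@4, Task 1@8, Task 4@8): d1:4  d2:4  d3:4  d4:6  d5:6  d6:6  d7:4  d8:5  d9:5  d10:0 ⇒ 6.
Reduction 11 − 6 = 5.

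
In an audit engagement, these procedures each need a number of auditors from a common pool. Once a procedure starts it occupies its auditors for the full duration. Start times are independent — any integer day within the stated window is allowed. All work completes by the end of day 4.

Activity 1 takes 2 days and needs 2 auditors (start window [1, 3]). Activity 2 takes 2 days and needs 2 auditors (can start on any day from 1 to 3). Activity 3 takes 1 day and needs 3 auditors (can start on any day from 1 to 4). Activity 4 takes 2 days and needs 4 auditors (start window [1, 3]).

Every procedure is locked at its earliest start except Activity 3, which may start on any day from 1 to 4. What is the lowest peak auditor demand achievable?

Activity 3@1: d1:11  d2:8  d3:0  d4:0 → peak 11
Activity 3@2: d1:8  d2:11  d3:0  d4:0 → peak 11
Activity 3@3: d1:8  d2:8  d3:3  d4:0 → peak 8
Activity 3@4: d1:8  d2:8  d3:0  d4:3 → peak 8
Best is Activity 3@3, peak 8.

8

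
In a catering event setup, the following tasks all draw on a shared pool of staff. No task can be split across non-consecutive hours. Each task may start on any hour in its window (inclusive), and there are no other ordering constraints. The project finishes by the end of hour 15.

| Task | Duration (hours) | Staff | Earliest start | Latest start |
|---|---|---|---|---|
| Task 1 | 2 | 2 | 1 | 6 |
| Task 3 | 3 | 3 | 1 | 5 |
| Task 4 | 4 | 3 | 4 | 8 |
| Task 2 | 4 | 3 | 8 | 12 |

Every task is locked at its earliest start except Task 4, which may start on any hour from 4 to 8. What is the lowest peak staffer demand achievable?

5

Task 4@4: h1:5  h2:5  h3:3  h4:3  h5:3  h6:3  h7:3  h8:3  h9:3  h10:3  h11:3  h12:0  h13:0  h14:0  h15:0 → peak 5
Task 4@5: h1:5  h2:5  h3:3  h4:0  h5:3  h6:3  h7:3  h8:6  h9:3  h10:3  h11:3  h12:0  h13:0  h14:0  h15:0 → peak 6
Task 4@6: h1:5  h2:5  h3:3  h4:0  h5:0  h6:3  h7:3  h8:6  h9:6  h10:3  h11:3  h12:0  h13:0  h14:0  h15:0 → peak 6
Task 4@7: h1:5  h2:5  h3:3  h4:0  h5:0  h6:0  h7:3  h8:6  h9:6  h10:6  h11:3  h12:0  h13:0  h14:0  h15:0 → peak 6
Task 4@8: h1:5  h2:5  h3:3  h4:0  h5:0  h6:0  h7:0  h8:6  h9:6  h10:6  h11:6  h12:0  h13:0  h14:0  h15:0 → peak 6
Best is Task 4@4, peak 5.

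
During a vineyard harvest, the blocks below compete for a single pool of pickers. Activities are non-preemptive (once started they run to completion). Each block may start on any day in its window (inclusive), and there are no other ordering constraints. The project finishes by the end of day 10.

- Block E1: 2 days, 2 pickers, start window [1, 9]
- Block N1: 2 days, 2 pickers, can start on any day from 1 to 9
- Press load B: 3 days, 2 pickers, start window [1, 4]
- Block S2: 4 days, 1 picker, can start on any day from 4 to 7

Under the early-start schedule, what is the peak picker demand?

Early-start schedule: Block E1@1, Block N1@1, Press load B@1, Block S2@4.
Load per day: day 1: 6, day 2: 6, day 3: 2, day 4: 1, day 5: 1, day 6: 1, day 7: 1, day 8: 0, day 9: 0, day 10: 0.
Peak is 6.

6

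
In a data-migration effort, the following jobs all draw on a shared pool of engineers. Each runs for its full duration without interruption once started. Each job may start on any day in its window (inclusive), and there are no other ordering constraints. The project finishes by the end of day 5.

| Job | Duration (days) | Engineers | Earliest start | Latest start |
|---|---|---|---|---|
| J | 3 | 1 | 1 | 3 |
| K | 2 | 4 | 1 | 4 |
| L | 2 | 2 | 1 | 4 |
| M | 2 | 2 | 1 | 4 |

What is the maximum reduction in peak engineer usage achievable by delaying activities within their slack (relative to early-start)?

Early-start peak: d1:9  d2:9  d3:1  d4:0  d5:0 ⇒ 9.
Leveled (J@1, K@1, L@3, M@3): d1:5  d2:5  d3:5  d4:4  d5:0 ⇒ 5.
Reduction 9 − 5 = 4.

4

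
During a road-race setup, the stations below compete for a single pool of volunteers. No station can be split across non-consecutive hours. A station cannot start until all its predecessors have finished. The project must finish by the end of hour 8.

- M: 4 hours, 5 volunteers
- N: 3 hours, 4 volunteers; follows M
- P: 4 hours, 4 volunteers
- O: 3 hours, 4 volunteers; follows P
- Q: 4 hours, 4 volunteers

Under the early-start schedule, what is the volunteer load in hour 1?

13

At early start, hour 1 has: M, P, Q.
Demand: 5 + 4 + 4 = 13.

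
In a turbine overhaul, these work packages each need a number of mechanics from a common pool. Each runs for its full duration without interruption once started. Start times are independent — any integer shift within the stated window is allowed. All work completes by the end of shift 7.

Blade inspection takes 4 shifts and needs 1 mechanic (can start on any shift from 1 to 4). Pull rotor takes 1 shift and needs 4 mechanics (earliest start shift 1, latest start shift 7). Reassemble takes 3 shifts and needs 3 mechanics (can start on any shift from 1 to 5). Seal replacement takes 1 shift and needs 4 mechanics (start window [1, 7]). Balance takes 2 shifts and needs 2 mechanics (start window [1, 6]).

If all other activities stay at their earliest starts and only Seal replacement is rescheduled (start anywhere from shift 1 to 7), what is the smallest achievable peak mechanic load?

Seal replacement@1: s1:14  s2:6  s3:4  s4:1  s5:0  s6:0  s7:0 → peak 14
Seal replacement@2: s1:10  s2:10  s3:4  s4:1  s5:0  s6:0  s7:0 → peak 10
Seal replacement@3: s1:10  s2:6  s3:8  s4:1  s5:0  s6:0  s7:0 → peak 10
Seal replacement@4: s1:10  s2:6  s3:4  s4:5  s5:0  s6:0  s7:0 → peak 10
Seal replacement@5: s1:10  s2:6  s3:4  s4:1  s5:4  s6:0  s7:0 → peak 10
Seal replacement@6: s1:10  s2:6  s3:4  s4:1  s5:0  s6:4  s7:0 → peak 10
Seal replacement@7: s1:10  s2:6  s3:4  s4:1  s5:0  s6:0  s7:4 → peak 10
Best is Seal replacement@2, peak 10.

10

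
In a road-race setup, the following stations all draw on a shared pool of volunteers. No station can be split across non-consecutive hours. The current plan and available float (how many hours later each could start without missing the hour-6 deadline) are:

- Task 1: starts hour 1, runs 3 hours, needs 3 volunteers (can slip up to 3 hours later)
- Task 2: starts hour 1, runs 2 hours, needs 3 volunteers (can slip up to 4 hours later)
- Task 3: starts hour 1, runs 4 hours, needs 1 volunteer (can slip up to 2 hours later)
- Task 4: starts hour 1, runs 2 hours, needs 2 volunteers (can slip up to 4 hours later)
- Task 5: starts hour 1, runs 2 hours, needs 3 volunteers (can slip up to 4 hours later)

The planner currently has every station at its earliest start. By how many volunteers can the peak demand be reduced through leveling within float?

Early-start peak: h1:12  h2:12  h3:4  h4:1  h5:0  h6:0 ⇒ 12.
Leveled (Task 1@1, Task 2@1, Task 3@3, Task 4@3, Task 5@4): h1:6  h2:6  h3:6  h4:6  h5:4  h6:1 ⇒ 6.
Reduction 12 − 6 = 6.

6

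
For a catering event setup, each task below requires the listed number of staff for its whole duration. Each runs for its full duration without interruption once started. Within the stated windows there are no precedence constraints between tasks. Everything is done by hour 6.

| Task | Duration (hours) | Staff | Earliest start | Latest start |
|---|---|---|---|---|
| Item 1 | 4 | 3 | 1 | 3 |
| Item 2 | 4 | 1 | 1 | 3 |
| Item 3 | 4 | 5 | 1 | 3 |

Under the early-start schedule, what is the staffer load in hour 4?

9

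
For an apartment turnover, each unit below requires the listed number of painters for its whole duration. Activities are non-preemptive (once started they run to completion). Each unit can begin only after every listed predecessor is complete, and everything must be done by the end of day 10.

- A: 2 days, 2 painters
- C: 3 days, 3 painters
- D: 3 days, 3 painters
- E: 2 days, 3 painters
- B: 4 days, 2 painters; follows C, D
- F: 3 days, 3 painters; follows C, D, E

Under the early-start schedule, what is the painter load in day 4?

5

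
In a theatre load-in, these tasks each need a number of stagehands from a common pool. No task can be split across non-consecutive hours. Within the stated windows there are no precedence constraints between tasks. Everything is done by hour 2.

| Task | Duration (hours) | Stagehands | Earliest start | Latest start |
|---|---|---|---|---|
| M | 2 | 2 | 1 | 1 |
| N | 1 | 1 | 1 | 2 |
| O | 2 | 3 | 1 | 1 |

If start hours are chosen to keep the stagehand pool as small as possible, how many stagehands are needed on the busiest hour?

6

Schedule M@1, N@1, O@1: h1:6  h2:5 — peak 6.
Total stagehand-hours = 11 over 2 hours ⇒ peak ≥ ⌈11/2⌉ = 6, so 6 is optimal.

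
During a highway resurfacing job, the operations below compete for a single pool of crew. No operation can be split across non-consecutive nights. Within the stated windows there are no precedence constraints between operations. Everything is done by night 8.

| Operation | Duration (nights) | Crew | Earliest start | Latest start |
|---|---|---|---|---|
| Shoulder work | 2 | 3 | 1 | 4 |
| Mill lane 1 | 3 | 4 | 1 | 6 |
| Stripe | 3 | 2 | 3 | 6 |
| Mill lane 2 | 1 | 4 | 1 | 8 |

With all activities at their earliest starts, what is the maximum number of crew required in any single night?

Early-start schedule: Shoulder work@1, Mill lane 1@1, Stripe@3, Mill lane 2@1.
Load per night: night 1: 11, night 2: 7, night 3: 6, night 4: 2, night 5: 2, night 6: 0, night 7: 0, night 8: 0.
Peak is 11.

11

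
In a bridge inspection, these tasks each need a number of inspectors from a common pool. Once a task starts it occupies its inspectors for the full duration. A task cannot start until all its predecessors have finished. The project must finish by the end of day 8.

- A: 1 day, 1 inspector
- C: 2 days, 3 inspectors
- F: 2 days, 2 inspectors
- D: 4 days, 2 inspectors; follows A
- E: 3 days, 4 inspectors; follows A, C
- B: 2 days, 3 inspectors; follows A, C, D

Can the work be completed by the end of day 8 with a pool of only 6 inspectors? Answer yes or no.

Schedule A@1, C@1, F@1, D@3, E@3, B@7: d1:6  d2:5  d3:6  d4:6  d5:6  d6:2  d7:3  d8:3 — peak 6 ≤ 6.

yes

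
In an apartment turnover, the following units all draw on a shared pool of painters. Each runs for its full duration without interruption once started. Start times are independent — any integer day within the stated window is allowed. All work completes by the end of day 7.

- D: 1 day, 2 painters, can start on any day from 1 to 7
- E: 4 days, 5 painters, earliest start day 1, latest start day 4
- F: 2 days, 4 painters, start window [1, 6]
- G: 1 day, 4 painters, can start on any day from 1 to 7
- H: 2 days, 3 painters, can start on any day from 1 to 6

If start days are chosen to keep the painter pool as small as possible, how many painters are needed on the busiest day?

7

Early-start (D@1, E@1, F@1, G@1, H@1) gives peak 18: d1:18  d2:12  d3:5  d4:5  d5:0  d6:0  d7:0.
Shift F→5, G→7, H→5.
Schedule D@1, E@1, F@5, G@7, H@5: d1:7  d2:5  d3:5  d4:5  d5:7  d6:7  d7:4 — peak 7.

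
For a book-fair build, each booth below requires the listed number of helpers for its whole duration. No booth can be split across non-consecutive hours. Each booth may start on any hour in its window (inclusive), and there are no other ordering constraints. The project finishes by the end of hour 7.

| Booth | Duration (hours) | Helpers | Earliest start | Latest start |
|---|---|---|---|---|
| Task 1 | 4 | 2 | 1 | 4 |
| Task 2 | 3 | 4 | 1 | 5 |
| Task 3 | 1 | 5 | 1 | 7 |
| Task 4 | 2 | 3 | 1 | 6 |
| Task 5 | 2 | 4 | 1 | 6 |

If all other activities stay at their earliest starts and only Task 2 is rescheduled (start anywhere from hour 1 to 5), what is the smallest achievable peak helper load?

14

Task 2@1: h1:18  h2:13  h3:6  h4:2  h5:0  h6:0  h7:0 → peak 18
Task 2@2: h1:14  h2:13  h3:6  h4:6  h5:0  h6:0  h7:0 → peak 14
Task 2@3: h1:14  h2:9  h3:6  h4:6  h5:4  h6:0  h7:0 → peak 14
Task 2@4: h1:14  h2:9  h3:2  h4:6  h5:4  h6:4  h7:0 → peak 14
Task 2@5: h1:14  h2:9  h3:2  h4:2  h5:4  h6:4  h7:4 → peak 14
Best is Task 2@2, peak 14.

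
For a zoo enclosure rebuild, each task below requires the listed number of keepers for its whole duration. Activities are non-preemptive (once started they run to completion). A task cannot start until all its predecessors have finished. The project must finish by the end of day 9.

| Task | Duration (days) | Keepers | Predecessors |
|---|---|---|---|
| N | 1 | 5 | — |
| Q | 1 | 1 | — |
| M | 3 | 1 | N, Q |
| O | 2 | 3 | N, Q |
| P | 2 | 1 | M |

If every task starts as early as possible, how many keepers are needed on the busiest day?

Early-start schedule: N@1, Q@1, M@2, O@2, P@5.
Load per day: day 1: 6, day 2: 4, day 3: 4, day 4: 1, day 5: 1, day 6: 1, day 7: 0, day 8: 0, day 9: 0.
Peak is 6.

6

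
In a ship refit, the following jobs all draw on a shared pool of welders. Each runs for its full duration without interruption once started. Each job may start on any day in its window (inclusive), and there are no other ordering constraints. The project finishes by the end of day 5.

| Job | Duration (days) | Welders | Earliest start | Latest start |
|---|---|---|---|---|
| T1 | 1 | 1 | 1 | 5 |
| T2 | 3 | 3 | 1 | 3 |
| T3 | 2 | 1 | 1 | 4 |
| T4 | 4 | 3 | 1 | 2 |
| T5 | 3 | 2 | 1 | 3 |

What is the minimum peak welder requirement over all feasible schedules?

Early-start (T1@1, T2@1, T3@1, T4@1, T5@1) gives peak 10: d1:10  d2:9  d3:8  d4:3  d5:0.
Shift T5→3.
Schedule T1@1, T2@1, T3@1, T4@1, T5@3: d1:8  d2:7  d3:8  d4:5  d5:2 — peak 8.

8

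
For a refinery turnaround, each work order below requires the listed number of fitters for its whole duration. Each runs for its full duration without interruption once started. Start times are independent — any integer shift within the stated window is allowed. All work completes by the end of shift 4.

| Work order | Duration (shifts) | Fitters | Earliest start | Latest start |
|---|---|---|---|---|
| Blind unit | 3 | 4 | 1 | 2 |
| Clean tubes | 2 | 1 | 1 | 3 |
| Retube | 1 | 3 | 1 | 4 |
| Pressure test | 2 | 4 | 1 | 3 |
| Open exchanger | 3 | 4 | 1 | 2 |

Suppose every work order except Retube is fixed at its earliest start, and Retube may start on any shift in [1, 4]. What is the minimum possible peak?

Retube@1: s1:16  s2:13  s3:8  s4:0 → peak 16
Retube@2: s1:13  s2:16  s3:8  s4:0 → peak 16
Retube@3: s1:13  s2:13  s3:11  s4:0 → peak 13
Retube@4: s1:13  s2:13  s3:8  s4:3 → peak 13
Best is Retube@3, peak 13.

13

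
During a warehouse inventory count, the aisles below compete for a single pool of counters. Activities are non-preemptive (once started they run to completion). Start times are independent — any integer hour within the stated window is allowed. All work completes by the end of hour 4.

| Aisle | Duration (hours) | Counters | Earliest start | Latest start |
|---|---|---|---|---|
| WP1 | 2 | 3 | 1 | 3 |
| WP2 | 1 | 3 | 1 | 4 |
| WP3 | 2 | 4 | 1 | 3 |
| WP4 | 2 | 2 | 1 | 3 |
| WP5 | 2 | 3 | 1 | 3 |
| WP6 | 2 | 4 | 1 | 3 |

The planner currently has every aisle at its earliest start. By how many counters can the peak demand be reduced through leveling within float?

Early-start peak: h1:19  h2:16  h3:0  h4:0 ⇒ 19.
Leveled (WP1@1, WP2@1, WP3@1, WP4@2, WP5@3, WP6@3): h1:10  h2:9  h3:9  h4:7 ⇒ 10.
Reduction 19 − 10 = 9.

9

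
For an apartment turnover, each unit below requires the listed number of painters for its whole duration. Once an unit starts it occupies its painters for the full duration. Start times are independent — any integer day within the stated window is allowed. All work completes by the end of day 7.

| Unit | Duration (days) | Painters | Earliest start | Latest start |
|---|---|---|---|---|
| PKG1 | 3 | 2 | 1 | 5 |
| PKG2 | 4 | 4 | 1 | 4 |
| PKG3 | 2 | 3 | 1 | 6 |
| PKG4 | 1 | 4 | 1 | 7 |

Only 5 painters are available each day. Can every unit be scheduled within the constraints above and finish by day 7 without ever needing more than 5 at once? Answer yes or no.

The minimum achievable peak is 6; 5 < 6, so no feasible schedule stays within the cap.

no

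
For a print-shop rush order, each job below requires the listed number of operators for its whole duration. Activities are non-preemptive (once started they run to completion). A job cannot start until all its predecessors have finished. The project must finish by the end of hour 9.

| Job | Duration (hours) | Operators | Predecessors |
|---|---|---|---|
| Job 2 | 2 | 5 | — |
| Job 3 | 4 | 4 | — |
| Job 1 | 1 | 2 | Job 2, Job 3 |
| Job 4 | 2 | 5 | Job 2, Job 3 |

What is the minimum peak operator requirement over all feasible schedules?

Early-start (Job 2@1, Job 3@1, Job 1@5, Job 4@5) gives peak 9: h1:9  h2:9  h3:4  h4:4  h5:7  h6:5  h7:0  h8:0  h9:0.
Shift Job 3→3, Job 1→7, Job 4→8.
Schedule Job 2@1, Job 3@3, Job 1@7, Job 4@8: h1:5  h2:5  h3:4  h4:4  h5:4  h6:4  h7:2  h8:5  h9:5 — peak 5.
Total operator-hours = 38 over 9 hours ⇒ peak ≥ ⌈38/9⌉ = 5, so 5 is optimal.

5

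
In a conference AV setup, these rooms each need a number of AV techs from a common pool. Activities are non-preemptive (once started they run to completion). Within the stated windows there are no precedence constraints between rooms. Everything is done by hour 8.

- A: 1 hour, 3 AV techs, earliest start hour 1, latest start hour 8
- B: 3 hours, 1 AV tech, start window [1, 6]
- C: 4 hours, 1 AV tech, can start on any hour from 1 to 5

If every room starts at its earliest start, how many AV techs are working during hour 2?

2

At early start, hour 2 has: B, C.
Demand: 1 + 1 = 2.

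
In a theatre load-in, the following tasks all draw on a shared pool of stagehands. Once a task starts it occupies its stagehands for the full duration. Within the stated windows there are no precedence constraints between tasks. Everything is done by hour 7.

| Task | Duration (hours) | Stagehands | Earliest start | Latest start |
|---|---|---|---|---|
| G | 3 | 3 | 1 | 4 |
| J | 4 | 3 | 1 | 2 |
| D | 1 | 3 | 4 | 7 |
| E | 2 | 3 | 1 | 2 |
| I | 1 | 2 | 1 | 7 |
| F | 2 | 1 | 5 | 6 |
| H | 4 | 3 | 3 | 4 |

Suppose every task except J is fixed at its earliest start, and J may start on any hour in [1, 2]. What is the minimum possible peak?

9

J@1: h1:11  h2:9  h3:9  h4:9  h5:4  h6:4  h7:0 → peak 11
J@2: h1:8  h2:9  h3:9  h4:9  h5:7  h6:4  h7:0 → peak 9
Best is J@2, peak 9.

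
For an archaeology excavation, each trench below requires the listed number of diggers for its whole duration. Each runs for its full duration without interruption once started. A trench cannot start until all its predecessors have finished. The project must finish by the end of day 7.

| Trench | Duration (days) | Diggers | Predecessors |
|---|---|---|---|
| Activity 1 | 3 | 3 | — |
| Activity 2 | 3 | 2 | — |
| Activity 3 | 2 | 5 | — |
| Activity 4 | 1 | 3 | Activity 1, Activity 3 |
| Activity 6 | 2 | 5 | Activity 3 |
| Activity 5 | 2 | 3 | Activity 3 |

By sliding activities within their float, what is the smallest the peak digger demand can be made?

8

Early-start (Activity 1@1, Activity 2@1, Activity 3@1, Activity 4@4, Activity 6@3, Activity 5@3) gives peak 13: d1:10  d2:10  d3:13  d4:11  d5:0  d6:0  d7:0.
Shift Activity 2→3, Activity 6→5.
Schedule Activity 1@1, Activity 2@3, Activity 3@1, Activity 4@4, Activity 6@5, Activity 5@3: d1:8  d2:8  d3:8  d4:8  d5:7  d6:5  d7:0 — peak 8.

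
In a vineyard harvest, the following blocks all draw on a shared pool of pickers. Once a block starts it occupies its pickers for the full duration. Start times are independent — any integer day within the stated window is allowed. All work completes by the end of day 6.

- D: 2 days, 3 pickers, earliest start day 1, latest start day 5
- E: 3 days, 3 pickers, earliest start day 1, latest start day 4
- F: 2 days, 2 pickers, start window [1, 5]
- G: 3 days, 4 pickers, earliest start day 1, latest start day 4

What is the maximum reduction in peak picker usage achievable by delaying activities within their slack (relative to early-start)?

6

Early-start peak: d1:12  d2:12  d3:7  d4:0  d5:0  d6:0 ⇒ 12.
Leveled (D@1, E@1, F@3, G@4): d1:6  d2:6  d3:5  d4:6  d5:4  d6:4 ⇒ 6.
Reduction 12 − 6 = 6.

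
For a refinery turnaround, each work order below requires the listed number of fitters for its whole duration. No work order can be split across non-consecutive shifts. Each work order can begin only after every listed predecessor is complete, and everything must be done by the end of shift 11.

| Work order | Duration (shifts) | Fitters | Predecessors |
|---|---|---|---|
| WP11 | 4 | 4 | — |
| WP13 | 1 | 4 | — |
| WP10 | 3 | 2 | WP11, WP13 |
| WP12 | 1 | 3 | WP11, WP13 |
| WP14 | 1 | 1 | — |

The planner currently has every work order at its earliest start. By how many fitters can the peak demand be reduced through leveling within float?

Early-start peak: s1:9  s2:4  s3:4  s4:4  s5:5  s6:2  s7:2  s8:0  s9:0  s10:0  s11:0 ⇒ 9.
Leveled (WP11@1, WP13@5, WP10@6, WP12@9, WP14@6): s1:4  s2:4  s3:4  s4:4  s5:4  s6:3  s7:2  s8:2  s9:3  s10:0  s11:0 ⇒ 4.
Reduction 9 − 4 = 5.

5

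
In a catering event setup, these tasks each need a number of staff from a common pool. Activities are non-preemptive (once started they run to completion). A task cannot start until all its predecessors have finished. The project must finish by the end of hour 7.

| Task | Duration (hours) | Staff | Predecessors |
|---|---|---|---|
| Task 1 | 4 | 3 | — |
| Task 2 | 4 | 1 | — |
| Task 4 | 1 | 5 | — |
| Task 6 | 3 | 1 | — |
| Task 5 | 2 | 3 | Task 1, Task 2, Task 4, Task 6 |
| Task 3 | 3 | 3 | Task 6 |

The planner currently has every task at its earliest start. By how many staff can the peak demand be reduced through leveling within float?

4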